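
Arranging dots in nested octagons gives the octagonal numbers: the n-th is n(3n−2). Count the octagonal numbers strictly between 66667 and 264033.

The n-th octagonal number is n(3n−2).
Smallest index with value > 66667: n = 150 (giving 67200).
Largest index with value < 264033: n = 296 (giving 262256).
Indices 150 through 296: 147 terms.

147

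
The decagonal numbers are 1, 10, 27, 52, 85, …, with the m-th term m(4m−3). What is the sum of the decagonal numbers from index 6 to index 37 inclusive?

Σ i(4i−3) = 4Σi² − 3Σi over i = 6..37.
Σi = 703 − 15 = 688 and Σi² = 17575 − 55 = 17520.
4·17520 − 3·688 = 68016.

68016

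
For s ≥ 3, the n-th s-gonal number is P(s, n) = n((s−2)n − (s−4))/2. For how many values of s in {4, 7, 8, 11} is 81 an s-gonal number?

2

s = 4: P(4, 9) = 81. ✓
s = 7: P(7, 6) = 81. ✓
s = 8: P(8, 5) = 65 and P(8, 6) = 96; 81 is not s-gonal.
s = 11: P(11, 4) = 58 and P(11, 5) = 95; 81 is not s-gonal.
Hits: s ∈ {4, 7} → 2.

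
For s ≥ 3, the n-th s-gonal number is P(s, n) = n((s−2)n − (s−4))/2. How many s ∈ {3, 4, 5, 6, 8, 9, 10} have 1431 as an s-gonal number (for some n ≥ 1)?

s = 3: P(3, 53) = 1431. ✓
s = 4: P(4, 37) = 1369 and P(4, 38) = 1444; 1431 is not s-gonal.
s = 5: P(5, 31) = 1426 and P(5, 32) = 1520; 1431 is not s-gonal.
s = 6: P(6, 27) = 1431. ✓
s = 8: P(8, 22) = 1408 and P(8, 23) = 1541; 1431 is not s-gonal.
s = 9: P(9, 20) = 1350 and P(9, 21) = 1491; 1431 is not s-gonal.
s = 10: P(10, 19) = 1387 and P(10, 20) = 1540; 1431 is not s-gonal.
Hits: s ∈ {3, 6} → 2.

2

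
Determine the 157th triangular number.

The 157th triangular number is n(n+1)/2 with n = 157.
157·158/2 = 24806/2 = 12403.

12403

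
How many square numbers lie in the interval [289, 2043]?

The n-th square number is n².
Smallest index with value ≥ 289: n = 17 (giving 289).
Largest index with value ≤ 2043: n = 45 (giving 2025).
Indices 17 through 45: 29 terms.

29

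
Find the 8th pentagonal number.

92

The 8th pentagonal number is n(3n−1)/2 with n = 8.
8·(3·8 − 1)/2 = 8·23/2 = 92.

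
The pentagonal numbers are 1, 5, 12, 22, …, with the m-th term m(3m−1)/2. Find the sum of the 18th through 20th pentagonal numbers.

Σ i(3i−1)/2 = (3Σi² − Σi) / 2 over i = 18..20.
Σi = 210 − 153 = 57 and Σi² = 2870 − 1785 = 1085.
(3·1085 − 1·57) / 2 = 3198/2 = 1599.

1599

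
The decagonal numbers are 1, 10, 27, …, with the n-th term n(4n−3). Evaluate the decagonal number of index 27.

The 27th decagonal number is n(4n−3) with n = 27.
27·(4·27 − 3) = 27·105 = 2835.

2835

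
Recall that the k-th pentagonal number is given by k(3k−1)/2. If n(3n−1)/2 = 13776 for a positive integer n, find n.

96

Set n(3n−1)/2 = 13776, giving 3n² − n − 27552 = 0.
So n = (1 + 575) / 6 = 576/6 = 96.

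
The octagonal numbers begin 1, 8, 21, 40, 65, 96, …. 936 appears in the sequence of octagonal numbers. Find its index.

18

Set n(3n−2) = 936, giving 3n² − 2n − 936 = 0.
The discriminant is 4 + 12·936 = 11236, and √11236 = 106.
So n = (2 + 106) / 6 = 108/6 = 18.
Check: 18·(3·18 − 2) = 936. ✓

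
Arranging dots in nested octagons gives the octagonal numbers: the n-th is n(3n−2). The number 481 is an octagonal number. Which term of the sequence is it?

13

Set n(3n−2) = 481, giving 3n² − 2n − 481 = 0.
The discriminant is 4 + 12·481 = 5776, and √5776 = 76.
So n = (2 + 76) / 6 = 78/6 = 13.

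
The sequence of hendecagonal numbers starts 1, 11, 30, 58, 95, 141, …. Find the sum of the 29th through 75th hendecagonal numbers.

602258

Σ i(9i−7)/2 = (9Σi² − 7Σi) / 2 over i = 29..75.
Σi = 2850 − 406 = 2444 and Σi² = 143450 − 7714 = 135736.
(9·135736 − 7·2444) / 2 = 1204516/2 = 602258.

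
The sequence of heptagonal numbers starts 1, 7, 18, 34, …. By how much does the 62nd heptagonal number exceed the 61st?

Consecutive heptagonal numbers differ by 5n − 4: here 5·62 − 4 = 306.

306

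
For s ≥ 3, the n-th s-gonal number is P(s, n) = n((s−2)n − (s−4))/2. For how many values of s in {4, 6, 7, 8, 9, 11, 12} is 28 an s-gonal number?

1

s = 4: P(4, 5) = 25 and P(4, 6) = 36; 28 is not s-gonal.
s = 6: P(6, 4) = 28. ✓
s = 7: P(7, 3) = 18 and P(7, 4) = 34; 28 is not s-gonal.
s = 8: P(8, 3) = 21 and P(8, 4) = 40; 28 is not s-gonal.
s = 9: P(9, 3) = 24 and P(9, 4) = 46; 28 is not s-gonal.
s = 11: P(11, 2) = 11 and P(11, 3) = 30; 28 is not s-gonal.
s = 12: P(12, 2) = 12 and P(12, 3) = 33; 28 is not s-gonal.
Hits: s ∈ {6} → 1.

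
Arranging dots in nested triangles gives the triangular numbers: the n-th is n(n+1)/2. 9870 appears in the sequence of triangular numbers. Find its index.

Set n(n+1)/2 = 9870, giving n² + n − 19740 = 0.
So n = (-1 + 281) / 2 = 280/2 = 140.
Check: 140·141/2 = 9870. ✓

140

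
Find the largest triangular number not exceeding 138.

136

Solve n(n+1)/2 ≤ 138 for integer n.
n = 16 gives 136 ≤ 138, while n = 17 gives 153 > 138; so the answer is 136.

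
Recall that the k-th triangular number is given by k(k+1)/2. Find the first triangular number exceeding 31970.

Solve n(n+1)/2 > 31970 for integer n.
The largest n with value ≤ 31970 is 252 (since 31878 ≤ 31970 < 32131), so the first above is n = 253, value 32131.

32131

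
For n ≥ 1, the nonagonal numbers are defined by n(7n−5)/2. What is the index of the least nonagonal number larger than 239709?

Solve n(7n−5)/2 > 239709 for integer n.
The largest n with value ≤ 239709 is 262 (since 239599 ≤ 239709 < 241434), so the first above is n = 263, value 241434.

263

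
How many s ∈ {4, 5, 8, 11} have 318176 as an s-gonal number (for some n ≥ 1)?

s = 4: P(4, 564) = 318096 and P(4, 565) = 319225; 318176 is not s-gonal.
s = 5: P(5, 460) = 317170 and P(5, 461) = 318551; 318176 is not s-gonal.
s = 8: P(8, 326) = 318176. ✓
s = 11: P(11, 266) = 317471 and P(11, 267) = 319866; 318176 is not s-gonal.
Hits: s ∈ {8} → 1.

1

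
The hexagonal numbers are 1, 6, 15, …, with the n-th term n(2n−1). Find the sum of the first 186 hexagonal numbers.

4307171

Σ i(2i−1) = 2Σi² − Σi over i = 1..186.
Σi = 17391 and Σi² = 2162281.
2·2162281 − 1·17391 = 4307171.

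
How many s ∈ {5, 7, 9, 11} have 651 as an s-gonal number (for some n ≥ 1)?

s = 5: P(5, 21) = 651. ✓
s = 7: P(7, 16) = 616 and P(7, 17) = 697; 651 is not s-gonal.
s = 9: P(9, 14) = 651. ✓
s = 11: P(11, 12) = 606 and P(11, 13) = 715; 651 is not s-gonal.
Hits: s ∈ {5, 9} → 2.

2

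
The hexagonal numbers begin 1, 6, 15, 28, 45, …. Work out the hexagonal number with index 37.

37·(2·37 − 1) = 37·73 = 2701.

2701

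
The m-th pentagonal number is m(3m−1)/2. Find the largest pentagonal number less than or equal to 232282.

231477

Solve n(3n−1)/2 ≤ 232282 for integer n.
n = 393 gives 231477 ≤ 232282, while n = 394 gives 232657 > 232282; so the answer is 231477.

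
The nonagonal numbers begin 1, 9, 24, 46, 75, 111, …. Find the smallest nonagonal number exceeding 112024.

112950

Solve n(7n−5)/2 > 112024 for integer n.
The largest n with value ≤ 112024 is 179 (since 111696 ≤ 112024 < 112950), so the first above is n = 180, value 112950.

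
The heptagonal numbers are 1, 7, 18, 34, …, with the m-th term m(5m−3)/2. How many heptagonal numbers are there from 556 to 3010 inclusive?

20

The n-th heptagonal number is n(5n−3)/2.
Smallest index with value ≥ 556: n = 16 (giving 616).
Largest index with value ≤ 3010: n = 35 (giving 3010).
Indices 16 through 35: 20 terms.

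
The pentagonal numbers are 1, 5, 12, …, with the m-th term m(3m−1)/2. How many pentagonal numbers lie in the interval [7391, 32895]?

The n-th pentagonal number is n(3n−1)/2.
Smallest index with value ≥ 7391: n = 71 (giving 7526).
Largest index with value ≤ 32895: n = 148 (giving 32782).
Indices 71 through 148: 78 terms.

78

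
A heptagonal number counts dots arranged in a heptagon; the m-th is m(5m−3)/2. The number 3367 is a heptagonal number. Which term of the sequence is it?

Set n(5n−3)/2 = 3367, giving 5n² − 3n − 6734 = 0.
So n = (3 + 367) / 10 = 370/10 = 37.

37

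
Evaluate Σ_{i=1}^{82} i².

Σ_{i=1}^{82} i² = 82·83·165/6 = 187165.

187165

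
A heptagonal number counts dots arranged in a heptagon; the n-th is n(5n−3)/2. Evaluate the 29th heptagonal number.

29·(5·29 − 3)/2 = 29·142/2 = 29·71 = 2059.

2059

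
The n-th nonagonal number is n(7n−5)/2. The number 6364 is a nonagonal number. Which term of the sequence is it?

43

Set n(7n−5)/2 = 6364, giving 7n² − 5n − 12728 = 0.
The discriminant is 25 + 56·6364 = 356409, and √356409 = 597.
So n = (5 + 597) / 14 = 602/14 = 43.
Check: 43·(7·43 − 5)/2 = 6364. ✓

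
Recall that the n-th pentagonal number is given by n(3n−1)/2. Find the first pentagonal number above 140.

Solve n(3n−1)/2 > 140 for integer n.
The largest n with value ≤ 140 is 9 (since 117 ≤ 140 < 145), so the first above is n = 10, value 145.

145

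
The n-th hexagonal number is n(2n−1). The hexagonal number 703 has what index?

19

Set n(2n−1) = 703, giving 2n² − n − 703 = 0.
The discriminant is 1 + 8·703 = 5625, and √5625 = 75.
So n = (1 + 75) / 4 = 76/4 = 19.
Check: 19·(2·19 − 1) = 703. ✓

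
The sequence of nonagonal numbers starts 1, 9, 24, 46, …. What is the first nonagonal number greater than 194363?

195999

Solve n(7n−5)/2 > 194363 for integer n.
The largest n with value ≤ 194363 is 236 (since 194346 ≤ 194363 < 195999), so the first above is n = 237, value 195999.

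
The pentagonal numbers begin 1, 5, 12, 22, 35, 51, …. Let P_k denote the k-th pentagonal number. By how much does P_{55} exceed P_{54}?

163

Consecutive pentagonal numbers differ by 3n − 2: here 3·55 − 2 = 163.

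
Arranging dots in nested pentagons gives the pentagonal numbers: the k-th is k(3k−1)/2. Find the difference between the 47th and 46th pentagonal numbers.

139

Consecutive pentagonal numbers differ by 3n − 2: here 3·47 − 2 = 139.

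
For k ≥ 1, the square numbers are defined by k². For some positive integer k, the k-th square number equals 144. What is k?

12

We need n² = 144, so n = √144 = 12.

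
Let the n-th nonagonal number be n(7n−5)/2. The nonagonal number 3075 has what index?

Set n(7n−5)/2 = 3075, giving 7n² − 5n − 6150 = 0.
So n = (5 + 415) / 14 = 420/14 = 30.

30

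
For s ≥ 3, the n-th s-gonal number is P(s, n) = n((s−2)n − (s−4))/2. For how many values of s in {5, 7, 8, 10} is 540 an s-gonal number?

2

s = 5: P(5, 19) = 532 and P(5, 20) = 590; 540 is not s-gonal.
s = 7: P(7, 15) = 540. ✓
s = 8: P(8, 13) = 481 and P(8, 14) = 560; 540 is not s-gonal.
s = 10: P(10, 12) = 540. ✓
Hits: s ∈ {7, 10} → 2.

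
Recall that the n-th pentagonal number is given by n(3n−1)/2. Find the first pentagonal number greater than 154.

Solve n(3n−1)/2 > 154 for integer n.
The largest n with value ≤ 154 is 10 (since 145 ≤ 154 < 176), so the first above is n = 11, value 176.

176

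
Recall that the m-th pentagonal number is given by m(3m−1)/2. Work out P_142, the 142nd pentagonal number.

30175

The 142nd pentagonal number is n(3n−1)/2 with n = 142.
142·(3·142 − 1)/2 = 142·425/2 = 30175.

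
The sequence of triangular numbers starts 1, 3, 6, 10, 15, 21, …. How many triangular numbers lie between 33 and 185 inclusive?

The n-th triangular number is n(n+1)/2.
Smallest index with value ≥ 33: n = 8 (giving 36).
Largest index with value ≤ 185: n = 18 (giving 171).
Indices 8 through 18: 11 terms.

11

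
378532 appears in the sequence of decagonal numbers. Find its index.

308

Set n(4n−3) = 378532, giving 4n² − 3n − 378532 = 0.
The discriminant is 9 + 16·378532 = 6056521, and √6056521 = 2461.
So n = (3 + 2461) / 8 = 2464/8 = 308.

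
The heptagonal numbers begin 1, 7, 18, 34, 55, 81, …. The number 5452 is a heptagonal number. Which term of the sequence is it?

47

Set n(5n−3)/2 = 5452, giving 5n² − 3n − 10904 = 0.
So n = (3 + 467) / 10 = 470/10 = 47.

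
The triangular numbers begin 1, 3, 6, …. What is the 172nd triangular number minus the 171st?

172

Consecutive triangular numbers differ by n: T_{172} − T_{171} = 172.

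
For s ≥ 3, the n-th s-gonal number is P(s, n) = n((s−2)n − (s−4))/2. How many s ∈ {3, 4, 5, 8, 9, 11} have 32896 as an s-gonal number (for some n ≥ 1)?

s = 3: P(3, 256) = 32896. ✓
s = 4: P(4, 181) = 32761 and P(4, 182) = 33124; 32896 is not s-gonal.
s = 5: P(5, 148) = 32782 and P(5, 149) = 33227; 32896 is not s-gonal.
s = 8: P(8, 105) = 32865 and P(8, 106) = 33496; 32896 is not s-gonal.
s = 9: P(9, 97) = 32689 and P(9, 98) = 33369; 32896 is not s-gonal.
s = 11: P(11, 85) = 32215 and P(11, 86) = 32981; 32896 is not s-gonal.
Hits: s ∈ {3} → 1.

1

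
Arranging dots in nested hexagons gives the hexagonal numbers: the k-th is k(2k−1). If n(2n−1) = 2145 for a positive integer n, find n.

Set n(2n−1) = 2145, giving 2n² − n − 2145 = 0.
The discriminant is 1 + 8·2145 = 17161, and √17161 = 131.
So n = (1 + 131) / 4 = 132/4 = 33.
Check: 33·(2·33 − 1) = 2145. ✓

33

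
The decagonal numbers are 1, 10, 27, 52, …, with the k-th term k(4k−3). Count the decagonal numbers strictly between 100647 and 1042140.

The n-th decagonal number is n(4n−3).
Smallest index with value > 100647: n = 160 (giving 101920).
Largest index with value < 1042140: n = 510 (giving 1038870).
Indices 160 through 510: 351 terms.

351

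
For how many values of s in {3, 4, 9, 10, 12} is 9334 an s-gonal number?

s = 3: P(3, 136) = 9316 and P(3, 137) = 9453; 9334 is not s-gonal.
s = 4: P(4, 96) = 9216 and P(4, 97) = 9409; 9334 is not s-gonal.
s = 9: P(9, 52) = 9334. ✓
s = 10: P(10, 48) = 9072 and P(10, 49) = 9457; 9334 is not s-gonal.
s = 12: P(12, 43) = 9073 and P(12, 44) = 9504; 9334 is not s-gonal.
Hits: s ∈ {9} → 1.

1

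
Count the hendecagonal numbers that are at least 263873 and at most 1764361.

The n-th hendecagonal number is n(9n−7)/2.
Smallest index with value ≥ 263873: n = 243 (giving 264870).
Largest index with value ≤ 1764361: n = 626 (giving 1761251).
Indices 243 through 626: 384 terms.

384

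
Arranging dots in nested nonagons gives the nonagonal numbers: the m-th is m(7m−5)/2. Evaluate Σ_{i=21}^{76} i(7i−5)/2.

Σ i(7i−5)/2 = (7Σi² − 5Σi) / 2 over i = 21..76.
Σi = 2926 − 210 = 2716 and Σi² = 149226 − 2870 = 146356.
(7·146356 − 5·2716) / 2 = 1010912/2 = 505456.

505456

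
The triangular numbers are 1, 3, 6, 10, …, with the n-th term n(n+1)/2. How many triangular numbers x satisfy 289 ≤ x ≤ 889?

The n-th triangular number is n(n+1)/2.
Smallest index with value ≥ 289: n = 24 (giving 300).
Largest index with value ≤ 889: n = 41 (giving 861).
Indices 24 through 41: 18 terms.

18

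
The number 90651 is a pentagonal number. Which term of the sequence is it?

246

Set n(3n−1)/2 = 90651, giving 3n² − n − 181302 = 0.
The discriminant is 1 + 24·90651 = 2175625, and √2175625 = 1475.
So n = (1 + 1475) / 6 = 1476/6 = 246.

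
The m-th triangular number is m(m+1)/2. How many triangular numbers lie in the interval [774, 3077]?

39

The n-th triangular number is n(n+1)/2.
Smallest index with value ≥ 774: n = 39 (giving 780).
Largest index with value ≤ 3077: n = 77 (giving 3003).
Indices 39 through 77: 39 terms.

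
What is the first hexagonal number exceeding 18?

28

Solve n(2n−1) > 18 for integer n.
The largest n with value ≤ 18 is 3 (since 15 ≤ 18 < 28), so the first above is n = 4, value 28.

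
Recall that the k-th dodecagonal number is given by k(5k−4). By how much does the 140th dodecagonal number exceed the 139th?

1391

Consecutive dodecagonal numbers differ by 10n − 9: here 10·140 − 9 = 1391.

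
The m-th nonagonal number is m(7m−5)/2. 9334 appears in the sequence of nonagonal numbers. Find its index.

Set n(7n−5)/2 = 9334, giving 7n² − 5n − 18668 = 0.
The discriminant is 25 + 56·9334 = 522729, and √522729 = 723.
So n = (5 + 723) / 14 = 728/14 = 52.

52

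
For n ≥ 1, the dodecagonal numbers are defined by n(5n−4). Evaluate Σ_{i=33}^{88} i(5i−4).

1084468

Σ i(5i−4) = 5Σi² − 4Σi over i = 33..88.
Σi = 3916 − 528 = 3388 and Σi² = 231044 − 11440 = 219604.
5·219604 − 4·3388 = 1084468.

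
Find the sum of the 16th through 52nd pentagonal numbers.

Σ i(3i−1)/2 = (3Σi² − Σi) / 2 over i = 16..52.
Σi = 1378 − 120 = 1258 and Σi² = 48230 − 1240 = 46990.
(3·46990 − 1·1258) / 2 = 139712/2 = 69856.

69856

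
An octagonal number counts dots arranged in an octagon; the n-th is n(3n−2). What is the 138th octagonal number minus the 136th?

1640

138·(3·138 − 2) = 56856 and 136·(3·136 − 2) = 55216.
Difference: 56856 − 55216 = 1640.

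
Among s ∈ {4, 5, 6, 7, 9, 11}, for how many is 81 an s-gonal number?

s = 4: P(4, 9) = 81. ✓
s = 5: P(5, 7) = 70 and P(5, 8) = 92; 81 is not s-gonal.
s = 6: P(6, 6) = 66 and P(6, 7) = 91; 81 is not s-gonal.
s = 7: P(7, 6) = 81. ✓
s = 9: P(9, 5) = 75 and P(9, 6) = 111; 81 is not s-gonal.
s = 11: P(11, 4) = 58 and P(11, 5) = 95; 81 is not s-gonal.
Hits: s ∈ {4, 7} → 2.

2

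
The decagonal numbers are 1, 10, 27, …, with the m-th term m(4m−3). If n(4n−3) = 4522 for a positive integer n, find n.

Set n(4n−3) = 4522, giving 4n² − 3n − 4522 = 0.
The discriminant is 9 + 16·4522 = 72361, and √72361 = 269.
So n = (3 + 269) / 8 = 272/8 = 34.

34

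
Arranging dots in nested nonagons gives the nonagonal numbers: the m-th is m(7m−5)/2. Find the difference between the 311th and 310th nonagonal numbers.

Consecutive nonagonal numbers differ by 7n − 6: here 7·311 − 6 = 2171.

2171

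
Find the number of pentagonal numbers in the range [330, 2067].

23

The n-th pentagonal number is n(3n−1)/2.
Smallest index with value ≥ 330: n = 15 (giving 330).
Largest index with value ≤ 2067: n = 37 (giving 2035).
Indices 15 through 37: 23 terms.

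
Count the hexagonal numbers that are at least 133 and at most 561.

The n-th hexagonal number is n(2n−1).
Smallest index with value ≥ 133: n = 9 (giving 153).
Largest index with value ≤ 561: n = 17 (giving 561).
Indices 9 through 17: 9 terms.

9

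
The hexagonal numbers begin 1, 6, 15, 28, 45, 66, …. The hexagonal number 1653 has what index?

29

Set n(2n−1) = 1653, giving 2n² − n − 1653 = 0.
So n = (1 + 115) / 4 = 116/4 = 29.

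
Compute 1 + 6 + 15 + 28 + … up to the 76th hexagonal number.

295526

Σ i(2i−1) = 2Σi² − Σi over i = 1..76.
Σi = 2926 and Σi² = 149226.
2·149226 − 1·2926 = 295526.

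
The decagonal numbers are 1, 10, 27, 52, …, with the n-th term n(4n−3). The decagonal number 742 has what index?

Set n(4n−3) = 742, giving 4n² − 3n − 742 = 0.
The discriminant is 9 + 16·742 = 11881, and √11881 = 109.
So n = (3 + 109) / 8 = 112/8 = 14.

14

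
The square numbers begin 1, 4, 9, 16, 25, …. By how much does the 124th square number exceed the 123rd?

n² − (n−1)² = 2n − 1, so 124² − 123² = 2·124 − 1 = 247.

247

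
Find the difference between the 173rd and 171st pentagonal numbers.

1031

173·(3·173 − 1)/2 = 44807 and 171·(3·171 − 1)/2 = 43776.
Difference: 44807 − 43776 = 1031.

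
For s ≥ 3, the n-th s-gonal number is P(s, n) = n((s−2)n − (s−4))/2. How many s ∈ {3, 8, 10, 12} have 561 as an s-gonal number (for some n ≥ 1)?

2

s = 3: P(3, 33) = 561. ✓
s = 8: P(8, 14) = 560 and P(8, 15) = 645; 561 is not s-gonal.
s = 10: P(10, 12) = 540 and P(10, 13) = 637; 561 is not s-gonal.
s = 12: P(12, 11) = 561. ✓
Hits: s ∈ {3, 12} → 2.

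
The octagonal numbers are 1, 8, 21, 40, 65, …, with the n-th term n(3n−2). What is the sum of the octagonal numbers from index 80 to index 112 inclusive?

Σ i(3i−2) = 3Σi² − 2Σi over i = 80..112.
Σi = 6328 − 3160 = 3168 and Σi² = 474600 − 167480 = 307120.
3·307120 − 2·3168 = 915024.

915024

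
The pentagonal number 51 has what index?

Set n(3n−1)/2 = 51, giving 3n² − n − 102 = 0.
The discriminant is 1 + 24·51 = 1225, and √1225 = 35.
So n = (1 + 35) / 6 = 36/6 = 6.
Check: 6·(3·6 − 1)/2 = 51. ✓

6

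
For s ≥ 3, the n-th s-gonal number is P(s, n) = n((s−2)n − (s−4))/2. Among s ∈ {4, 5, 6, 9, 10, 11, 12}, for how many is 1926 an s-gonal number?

s = 4: P(4, 43) = 1849 and P(4, 44) = 1936; 1926 is not s-gonal.
s = 5: P(5, 36) = 1926. ✓
s = 6: P(6, 31) = 1891 and P(6, 32) = 2016; 1926 is not s-gonal.
s = 9: P(9, 23) = 1794 and P(9, 24) = 1956; 1926 is not s-gonal.
s = 10: P(10, 22) = 1870 and P(10, 23) = 2047; 1926 is not s-gonal.
s = 11: P(11, 21) = 1911 and P(11, 22) = 2101; 1926 is not s-gonal.
s = 12: P(12, 20) = 1920 and P(12, 21) = 2121; 1926 is not s-gonal.
Hits: s ∈ {5} → 1.

1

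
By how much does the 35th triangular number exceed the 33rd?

35·36/2 = 630 and 33·34/2 = 561.
Difference: 630 − 561 = 69.

69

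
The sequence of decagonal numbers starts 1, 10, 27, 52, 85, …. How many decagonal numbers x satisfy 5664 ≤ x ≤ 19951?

33

The n-th decagonal number is n(4n−3).
Smallest index with value ≥ 5664: n = 39 (giving 5967).
Largest index with value ≤ 19951: n = 71 (giving 19951).
Indices 39 through 71: 33 terms.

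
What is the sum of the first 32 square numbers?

11440

Σ_{i=1}^{32} i² = 32·33·65/6 = 11440.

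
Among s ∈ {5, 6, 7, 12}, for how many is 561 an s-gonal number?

2

s = 5: P(5, 19) = 532 and P(5, 20) = 590; 561 is not s-gonal.
s = 6: P(6, 17) = 561. ✓
s = 7: P(7, 15) = 540 and P(7, 16) = 616; 561 is not s-gonal.
s = 12: P(12, 11) = 561. ✓
Hits: s ∈ {6, 12} → 2.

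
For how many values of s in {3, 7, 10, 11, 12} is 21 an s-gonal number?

s = 3: P(3, 6) = 21. ✓
s = 7: P(7, 3) = 18 and P(7, 4) = 34; 21 is not s-gonal.
s = 10: P(10, 2) = 10 and P(10, 3) = 27; 21 is not s-gonal.
s = 11: P(11, 2) = 11 and P(11, 3) = 30; 21 is not s-gonal.
s = 12: P(12, 2) = 12 and P(12, 3) = 33; 21 is not s-gonal.
Hits: s ∈ {3} → 1.

1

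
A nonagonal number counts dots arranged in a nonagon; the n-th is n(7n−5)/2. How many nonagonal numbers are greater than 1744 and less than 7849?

The n-th nonagonal number is n(7n−5)/2.
Smallest index with value > 1744: n = 23 (giving 1794).
Largest index with value < 7849: n = 47 (giving 7614).
Indices 23 through 47: 25 terms.

25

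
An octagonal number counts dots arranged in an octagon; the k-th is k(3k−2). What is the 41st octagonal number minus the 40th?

241

Consecutive octagonal numbers differ by 6n − 5: here 6·41 − 5 = 241.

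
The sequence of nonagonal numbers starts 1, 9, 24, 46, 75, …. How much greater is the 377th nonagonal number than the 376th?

Consecutive nonagonal numbers differ by 7n − 6: here 7·377 − 6 = 2633.

2633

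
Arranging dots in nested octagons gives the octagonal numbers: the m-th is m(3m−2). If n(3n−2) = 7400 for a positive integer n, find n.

50

Set n(3n−2) = 7400, giving 3n² − 2n − 7400 = 0.
So n = (2 + 298) / 6 = 300/6 = 50.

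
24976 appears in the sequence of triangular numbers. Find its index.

Set n(n+1)/2 = 24976, giving n² + n − 49952 = 0.
The discriminant is 1 + 8·24976 = 199809, and √199809 = 447.
So n = (-1 + 447) / 2 = 446/2 = 223.

223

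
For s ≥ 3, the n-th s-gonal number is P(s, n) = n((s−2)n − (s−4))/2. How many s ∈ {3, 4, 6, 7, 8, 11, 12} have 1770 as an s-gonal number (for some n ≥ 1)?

s = 3: P(3, 59) = 1770. ✓
s = 4: P(4, 42) = 1764 and P(4, 43) = 1849; 1770 is not s-gonal.
s = 6: P(6, 30) = 1770. ✓
s = 7: P(7, 26) = 1651 and P(7, 27) = 1782; 1770 is not s-gonal.
s = 8: P(8, 24) = 1680 and P(8, 25) = 1825; 1770 is not s-gonal.
s = 11: P(11, 20) = 1730 and P(11, 21) = 1911; 1770 is not s-gonal.
s = 12: P(12, 19) = 1729 and P(12, 20) = 1920; 1770 is not s-gonal.
Hits: s ∈ {3, 6} → 2.

2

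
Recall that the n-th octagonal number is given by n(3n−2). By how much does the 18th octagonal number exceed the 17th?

103

Consecutive octagonal numbers differ by 6n − 5: here 6·18 − 5 = 103.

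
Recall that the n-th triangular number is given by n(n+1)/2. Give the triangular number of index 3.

6

The 3rd triangular number is n(n+1)/2 with n = 3.
3·4/2 = 12/2 = 6.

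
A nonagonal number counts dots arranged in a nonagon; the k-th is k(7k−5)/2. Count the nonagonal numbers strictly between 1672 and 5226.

16

The n-th nonagonal number is n(7n−5)/2.
Smallest index with value > 1672: n = 23 (giving 1794).
Largest index with value < 5226: n = 38 (giving 4959).
Indices 23 through 38: 16 terms.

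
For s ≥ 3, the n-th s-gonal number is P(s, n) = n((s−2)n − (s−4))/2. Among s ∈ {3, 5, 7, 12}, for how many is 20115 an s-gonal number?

s = 3: P(3, 200) = 20100 and P(3, 201) = 20301; 20115 is not s-gonal.
s = 5: P(5, 115) = 19780 and P(5, 116) = 20126; 20115 is not s-gonal.
s = 7: P(7, 90) = 20115. ✓
s = 12: P(12, 63) = 19593 and P(12, 64) = 20224; 20115 is not s-gonal.
Hits: s ∈ {7} → 1.

1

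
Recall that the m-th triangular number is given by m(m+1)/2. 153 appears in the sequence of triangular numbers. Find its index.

17

Set n(n+1)/2 = 153, giving n² + n − 306 = 0.
The discriminant is 1 + 8·153 = 1225, and √1225 = 35.
So n = (-1 + 35) / 2 = 34/2 = 17.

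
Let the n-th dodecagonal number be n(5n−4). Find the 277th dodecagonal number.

382537

277·(5·277 − 4) = 277·1381 = 382537.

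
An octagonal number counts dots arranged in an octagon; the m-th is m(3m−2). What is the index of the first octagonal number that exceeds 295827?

Solve n(3n−2) > 295827 for integer n.
The largest n with value ≤ 295827 is 314 (since 295160 ≤ 295827 < 297045), so the first above is n = 315, value 297045.

315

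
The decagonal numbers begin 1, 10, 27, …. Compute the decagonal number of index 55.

11935

The 55th decagonal number is n(4n−3) with n = 55.
55·(4·55 − 3) = 55·217 = 11935.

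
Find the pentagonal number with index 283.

The 283rd pentagonal number is n(3n−1)/2 with n = 283.
283·(3·283 − 1)/2 = 283·848/2 = 283·424 = 119992.

119992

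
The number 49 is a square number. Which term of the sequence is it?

We need n² = 49, so n = √49 = 7.
Check: 7² = 49. ✓

7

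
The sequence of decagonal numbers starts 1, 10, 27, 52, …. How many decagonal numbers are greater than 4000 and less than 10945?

20

The n-th decagonal number is n(4n−3).
Smallest index with value > 4000: n = 33 (giving 4257).
Largest index with value < 10945: n = 52 (giving 10660).
Indices 33 through 52: 20 terms.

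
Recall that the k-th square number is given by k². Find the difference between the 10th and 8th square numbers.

10² = 100 and 8² = 64.
Difference: 100 − 64 = 36.

36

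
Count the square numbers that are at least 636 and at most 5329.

48

The n-th square number is n².
Smallest index with value ≥ 636: n = 26 (giving 676).
Largest index with value ≤ 5329: n = 73 (giving 5329).
Indices 26 through 73: 48 terms.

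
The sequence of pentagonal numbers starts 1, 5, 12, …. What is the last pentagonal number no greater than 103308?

102835

Solve n(3n−1)/2 ≤ 103308 for integer n.
n = 262 gives 102835 ≤ 103308, while n = 263 gives 103622 > 103308; so the answer is 102835.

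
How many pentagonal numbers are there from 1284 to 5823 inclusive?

33

The n-th pentagonal number is n(3n−1)/2.
Smallest index with value ≥ 1284: n = 30 (giving 1335).
Largest index with value ≤ 5823: n = 62 (giving 5735).
Indices 30 through 62: 33 terms.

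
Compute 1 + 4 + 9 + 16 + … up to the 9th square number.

Σ_{i=1}^{9} i² = 9·10·19/6 = 285.

285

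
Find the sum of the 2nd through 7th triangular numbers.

83

Σ i(i+1)/2 = (Σi² + Σi) / 2 over i = 2..7.
Σi = 28 − 1 = 27 and Σi² = 140 − 1 = 139.
(1·139 + 1·27) / 2 = 166/2 = 83.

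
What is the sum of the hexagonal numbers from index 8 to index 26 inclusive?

Σ i(2i−1) = 2Σi² − Σi over i = 8..26.
Σi = 351 − 28 = 323 and Σi² = 6201 − 140 = 6061.
2·6061 − 1·323 = 11799.

11799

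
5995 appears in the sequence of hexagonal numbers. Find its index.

55

Set n(2n−1) = 5995, giving 2n² − n − 5995 = 0.
So n = (1 + 219) / 4 = 220/4 = 55.
Check: 55·(2·55 − 1) = 5995. ✓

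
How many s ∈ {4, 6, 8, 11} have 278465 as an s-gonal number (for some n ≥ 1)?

1

s = 4: P(4, 527) = 277729 and P(4, 528) = 278784; 278465 is not s-gonal.
s = 6: P(6, 373) = 277885 and P(6, 374) = 279378; 278465 is not s-gonal.
s = 8: P(8, 305) = 278465. ✓
s = 11: P(11, 249) = 278133 and P(11, 250) = 280375; 278465 is not s-gonal.
Hits: s ∈ {8} → 1.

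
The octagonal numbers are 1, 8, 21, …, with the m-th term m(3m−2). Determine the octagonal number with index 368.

405536

The 368th octagonal number is n(3n−2) with n = 368.
368·(3·368 − 2) = 368·1102 = 405536.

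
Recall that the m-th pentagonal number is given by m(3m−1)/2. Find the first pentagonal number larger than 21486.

21540

Solve n(3n−1)/2 > 21486 for integer n.
The largest n with value ≤ 21486 is 119 (since 21182 ≤ 21486 < 21540), so the first above is n = 120, value 21540.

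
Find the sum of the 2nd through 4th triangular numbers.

Σ i(i+1)/2 = (Σi² + Σi) / 2 over i = 2..4.
Σi = 10 − 1 = 9 and Σi² = 30 − 1 = 29.
(1·29 + 1·9) / 2 = 38/2 = 19.

19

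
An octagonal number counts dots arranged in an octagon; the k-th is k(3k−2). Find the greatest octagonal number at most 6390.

6256

Solve n(3n−2) ≤ 6390 for integer n.
n = 46 gives 6256 ≤ 6390, while n = 47 gives 6533 > 6390; so the answer is 6256.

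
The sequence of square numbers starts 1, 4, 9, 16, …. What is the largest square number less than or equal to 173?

169

Solve n² ≤ 173 for integer n.
n = 13 gives 169 ≤ 173, while n = 14 gives 196 > 173; so the answer is 169.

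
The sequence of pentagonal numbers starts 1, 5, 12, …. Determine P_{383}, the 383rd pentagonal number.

The 383rd pentagonal number is n(3n−1)/2 with n = 383.
383·(3·383 − 1)/2 = 383·1148/2 = 383·574 = 219842.

219842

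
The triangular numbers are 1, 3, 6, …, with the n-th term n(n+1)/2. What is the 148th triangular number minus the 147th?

Consecutive triangular numbers differ by n: T_{148} − T_{147} = 148.

148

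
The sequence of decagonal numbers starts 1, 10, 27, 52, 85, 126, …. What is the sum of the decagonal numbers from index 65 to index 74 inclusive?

191455

Σ i(4i−3) = 4Σi² − 3Σi over i = 65..74.
Σi = 2775 − 2080 = 695 and Σi² = 137825 − 89440 = 48385.
4·48385 − 3·695 = 191455.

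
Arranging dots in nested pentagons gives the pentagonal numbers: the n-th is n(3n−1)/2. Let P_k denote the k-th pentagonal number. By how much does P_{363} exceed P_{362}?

1087

Consecutive pentagonal numbers differ by 3n − 2: here 3·363 − 2 = 1087.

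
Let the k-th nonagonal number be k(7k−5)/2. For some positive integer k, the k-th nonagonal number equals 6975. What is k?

Set n(7n−5)/2 = 6975, giving 7n² − 5n − 13950 = 0.
The discriminant is 25 + 56·6975 = 390625, and √390625 = 625.
So n = (5 + 625) / 14 = 630/14 = 45.

45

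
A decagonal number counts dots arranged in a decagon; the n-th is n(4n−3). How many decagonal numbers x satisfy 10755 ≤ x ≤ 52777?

63

The n-th decagonal number is n(4n−3).
Smallest index with value ≥ 10755: n = 53 (giving 11077).
Largest index with value ≤ 52777: n = 115 (giving 52555).
Indices 53 through 115: 63 terms.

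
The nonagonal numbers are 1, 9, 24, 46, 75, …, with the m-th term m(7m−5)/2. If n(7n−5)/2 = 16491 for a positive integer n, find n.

Set n(7n−5)/2 = 16491, giving 7n² − 5n − 32982 = 0.
The discriminant is 25 + 56·16491 = 923521, and √923521 = 961.
So n = (5 + 961) / 14 = 966/14 = 69.

69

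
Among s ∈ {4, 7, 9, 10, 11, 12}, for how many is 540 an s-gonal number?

s = 4: P(4, 23) = 529 and P(4, 24) = 576; 540 is not s-gonal.
s = 7: P(7, 15) = 540. ✓
s = 9: P(9, 12) = 474 and P(9, 13) = 559; 540 is not s-gonal.
s = 10: P(10, 12) = 540. ✓
s = 11: P(11, 11) = 506 and P(11, 12) = 606; 540 is not s-gonal.
s = 12: P(12, 10) = 460 and P(12, 11) = 561; 540 is not s-gonal.
Hits: s ∈ {7, 10} → 2.

2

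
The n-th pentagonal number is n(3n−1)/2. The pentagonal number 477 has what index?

Set n(3n−1)/2 = 477, giving 3n² − n − 954 = 0.
The discriminant is 1 + 24·477 = 11449, and √11449 = 107.
So n = (1 + 107) / 6 = 108/6 = 18.
Check: 18·(3·18 − 1)/2 = 477. ✓

18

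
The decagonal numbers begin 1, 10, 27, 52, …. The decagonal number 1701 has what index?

Set n(4n−3) = 1701, giving 4n² − 3n − 1701 = 0.
So n = (3 + 165) / 8 = 168/8 = 21.

21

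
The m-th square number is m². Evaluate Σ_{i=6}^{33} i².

Σ_{i=6}^{33} i² = 12529 − 55 = 12474.

12474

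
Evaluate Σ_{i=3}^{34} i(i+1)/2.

Σ i(i+1)/2 = (Σi² + Σi) / 2 over i = 3..34.
Σi = 595 − 3 = 592 and Σi² = 13685 − 5 = 13680.
(1·13680 + 1·592) / 2 = 14272/2 = 7136.

7136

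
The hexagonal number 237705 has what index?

345

Set n(2n−1) = 237705, giving 2n² − n − 237705 = 0.
The discriminant is 1 + 8·237705 = 1901641, and √1901641 = 1379.
So n = (1 + 1379) / 4 = 1380/4 = 345.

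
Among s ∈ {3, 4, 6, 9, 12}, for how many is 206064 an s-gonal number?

s = 3: P(3, 641) = 205761 and P(3, 642) = 206403; 206064 is not s-gonal.
s = 4: P(4, 453) = 205209 and P(4, 454) = 206116; 206064 is not s-gonal.
s = 6: P(6, 321) = 205761 and P(6, 322) = 207046; 206064 is not s-gonal.
s = 9: P(9, 243) = 206064. ✓
s = 12: P(12, 203) = 205233 and P(12, 204) = 207264; 206064 is not s-gonal.
Hits: s ∈ {9} → 1.

1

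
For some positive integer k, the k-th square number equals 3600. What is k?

60

We need n² = 3600, so n = √3600 = 60.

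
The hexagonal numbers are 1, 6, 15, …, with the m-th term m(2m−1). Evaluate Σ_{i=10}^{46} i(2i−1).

Σ i(2i−1) = 2Σi² − Σi over i = 10..46.
Σi = 1081 − 45 = 1036 and Σi² = 33511 − 285 = 33226.
2·33226 − 1·1036 = 65416.

65416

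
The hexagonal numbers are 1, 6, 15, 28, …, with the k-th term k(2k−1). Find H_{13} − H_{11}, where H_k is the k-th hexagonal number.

94

13·(2·13 − 1) = 325 and 11·(2·11 − 1) = 231.
Difference: 325 − 231 = 94.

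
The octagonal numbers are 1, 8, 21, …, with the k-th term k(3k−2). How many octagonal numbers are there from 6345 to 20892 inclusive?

37

The n-th octagonal number is n(3n−2).
Smallest index with value ≥ 6345: n = 47 (giving 6533).
Largest index with value ≤ 20892: n = 83 (giving 20501).
Indices 47 through 83: 37 terms.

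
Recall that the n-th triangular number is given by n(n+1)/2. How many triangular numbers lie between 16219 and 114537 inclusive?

299

The n-th triangular number is n(n+1)/2.
Smallest index with value ≥ 16219: n = 180 (giving 16290).
Largest index with value ≤ 114537: n = 478 (giving 114481).
Indices 180 through 478: 299 terms.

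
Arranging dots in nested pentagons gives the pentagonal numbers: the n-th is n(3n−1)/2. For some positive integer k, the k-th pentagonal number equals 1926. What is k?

36

Set n(3n−1)/2 = 1926, giving 3n² − n − 3852 = 0.
So n = (1 + 215) / 6 = 216/6 = 36.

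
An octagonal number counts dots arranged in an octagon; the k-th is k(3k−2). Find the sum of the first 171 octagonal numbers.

5014746

Σ i(3i−2) = 3Σi² − 2Σi over i = 1..171.
Σi = 14706 and Σi² = 1681386.
3·1681386 − 2·14706 = 5014746.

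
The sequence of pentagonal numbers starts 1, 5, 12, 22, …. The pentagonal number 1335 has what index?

30

Set n(3n−1)/2 = 1335, giving 3n² − n − 2670 = 0.
The discriminant is 1 + 24·1335 = 32041, and √32041 = 179.
So n = (1 + 179) / 6 = 180/6 = 30.
Check: 30·(3·30 − 1)/2 = 1335. ✓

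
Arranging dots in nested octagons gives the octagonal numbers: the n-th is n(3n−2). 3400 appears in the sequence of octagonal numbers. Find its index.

34

Set n(3n−2) = 3400, giving 3n² − 2n − 3400 = 0.
The discriminant is 4 + 12·3400 = 40804, and √40804 = 202.
So n = (2 + 202) / 6 = 204/6 = 34.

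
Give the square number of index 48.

2304

The 48th square number is n² with n = 48.
48² = 2304.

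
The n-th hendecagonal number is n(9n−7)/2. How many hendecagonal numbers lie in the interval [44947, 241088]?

131

The n-th hendecagonal number is n(9n−7)/2.
Smallest index with value ≥ 44947: n = 101 (giving 45551).
Largest index with value ≤ 241088: n = 231 (giving 239316).
Indices 101 through 231: 131 terms.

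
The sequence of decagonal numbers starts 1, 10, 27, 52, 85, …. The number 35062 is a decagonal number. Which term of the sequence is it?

94

Set n(4n−3) = 35062, giving 4n² − 3n − 35062 = 0.
The discriminant is 9 + 16·35062 = 561001, and √561001 = 749.
So n = (3 + 749) / 8 = 752/8 = 94.
Check: 94·(4·94 − 3) = 35062. ✓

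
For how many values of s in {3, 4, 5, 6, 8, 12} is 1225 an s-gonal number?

s = 3: P(3, 49) = 1225. ✓
s = 4: P(4, 35) = 1225. ✓
s = 5: P(5, 28) = 1162 and P(5, 29) = 1247; 1225 is not s-gonal.
s = 6: P(6, 25) = 1225. ✓
s = 8: P(8, 20) = 1160 and P(8, 21) = 1281; 1225 is not s-gonal.
s = 12: P(12, 16) = 1216 and P(12, 17) = 1377; 1225 is not s-gonal.
Hits: s ∈ {3, 4, 6} → 3.

3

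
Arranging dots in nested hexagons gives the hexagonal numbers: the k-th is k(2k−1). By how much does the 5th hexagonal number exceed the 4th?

17

Consecutive hexagonal numbers differ by 4n − 3: here 4·5 − 3 = 17.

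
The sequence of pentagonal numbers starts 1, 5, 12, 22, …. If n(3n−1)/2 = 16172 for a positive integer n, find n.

Set n(3n−1)/2 = 16172, giving 3n² − n − 32344 = 0.
The discriminant is 1 + 24·16172 = 388129, and √388129 = 623.
So n = (1 + 623) / 6 = 624/6 = 104.

104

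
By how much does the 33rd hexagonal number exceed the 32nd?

Consecutive hexagonal numbers differ by 4n − 3: here 4·33 − 3 = 129.

129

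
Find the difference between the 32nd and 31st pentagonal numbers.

94

Consecutive pentagonal numbers differ by 3n − 2: here 3·32 − 2 = 94.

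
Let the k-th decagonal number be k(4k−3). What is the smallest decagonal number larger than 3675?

3751

Solve n(4n−3) > 3675 for integer n.
The largest n with value ≤ 3675 is 30 (since 3510 ≤ 3675 < 3751), so the first above is n = 31, value 3751.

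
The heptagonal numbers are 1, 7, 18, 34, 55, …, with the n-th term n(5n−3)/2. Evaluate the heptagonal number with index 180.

80730

The 180th heptagonal number is n(5n−3)/2 with n = 180.
180·(5·180 − 3)/2 = 180·897/2 = 80730.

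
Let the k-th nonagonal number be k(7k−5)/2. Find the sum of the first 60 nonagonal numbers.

253760

Σ i(7i−5)/2 = (7Σi² − 5Σi) / 2 over i = 1..60.
Σi = 1830 and Σi² = 73810.
(7·73810 − 5·1830) / 2 = 507520/2 = 253760.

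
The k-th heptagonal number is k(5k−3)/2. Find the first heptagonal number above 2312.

Solve n(5n−3)/2 > 2312 for integer n.
The largest n with value ≤ 2312 is 30 (since 2205 ≤ 2312 < 2356), so the first above is n = 31, value 2356.

2356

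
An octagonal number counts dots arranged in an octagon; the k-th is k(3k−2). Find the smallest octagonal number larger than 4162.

4256

Solve n(3n−2) > 4162 for integer n.
The largest n with value ≤ 4162 is 37 (since 4033 ≤ 4162 < 4256), so the first above is n = 38, value 4256.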